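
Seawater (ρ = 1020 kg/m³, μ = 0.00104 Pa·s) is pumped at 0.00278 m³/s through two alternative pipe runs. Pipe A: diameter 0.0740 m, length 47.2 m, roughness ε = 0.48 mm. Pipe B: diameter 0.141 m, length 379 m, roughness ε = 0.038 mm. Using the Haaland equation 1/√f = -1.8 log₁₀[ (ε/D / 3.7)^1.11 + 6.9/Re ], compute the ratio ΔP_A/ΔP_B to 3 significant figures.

Pipe A: V = Q/A = 0.00278/0.004301 = 0.6464 m/s; Re = 4.691e+04; ε/D = 0.00649; Haaland → f = 0.03448; ΔP_A = f(L/D)(ρV²/2) = 4687 Pa.
Pipe B: V = Q/A = 0.00278/0.01561 = 0.178 m/s; Re = 2.462e+04; ε/D = 0.00027; Haaland → f = 0.02499; ΔP_B = f(L/D)(ρV²/2) = 1086 Pa.
ΔP_A/ΔP_B = 4687/1086 = 4.32.

ΔP_A/ΔP_B ≈ 4.32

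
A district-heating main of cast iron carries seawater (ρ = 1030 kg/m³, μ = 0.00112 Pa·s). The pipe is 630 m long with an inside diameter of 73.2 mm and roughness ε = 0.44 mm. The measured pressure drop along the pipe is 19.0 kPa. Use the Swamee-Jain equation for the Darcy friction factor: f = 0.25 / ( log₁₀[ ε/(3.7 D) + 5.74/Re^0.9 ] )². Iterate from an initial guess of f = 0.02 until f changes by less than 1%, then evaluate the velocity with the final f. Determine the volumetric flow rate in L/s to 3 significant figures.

Rearranging Darcy-Weisbach: V = √(2·ΔP·D/(f·L·ρ)). With ε/D = 0.00044/0.0732 = 0.00601, iterate starting from f = 0.02:
  f = 0.02 → V = √(2·1.9e+04·0.0732/(0.02·630·1030)) = 0.463 m/s; Re = ρVD/μ = 3.117e+04; f → 0.03509
  f = 0.03509 → V = 0.3495 m/s; Re = 2.353e+04; f → 0.03588
  f = 0.03588 → V = 0.3457 m/s; Re = 2.327e+04; f → 0.03591
Converged (Δf/f < 1%). With the final f = 0.03591: V = √(2·1.9e+04·0.0732/(0.03591·630·1030)) = 0.3455 m/s.
Q = V·A = 0.3455·(π/4·0.0732²) = 0.001454 m³/s = 1.45 L/s.

Q ≈ 1.45 L/s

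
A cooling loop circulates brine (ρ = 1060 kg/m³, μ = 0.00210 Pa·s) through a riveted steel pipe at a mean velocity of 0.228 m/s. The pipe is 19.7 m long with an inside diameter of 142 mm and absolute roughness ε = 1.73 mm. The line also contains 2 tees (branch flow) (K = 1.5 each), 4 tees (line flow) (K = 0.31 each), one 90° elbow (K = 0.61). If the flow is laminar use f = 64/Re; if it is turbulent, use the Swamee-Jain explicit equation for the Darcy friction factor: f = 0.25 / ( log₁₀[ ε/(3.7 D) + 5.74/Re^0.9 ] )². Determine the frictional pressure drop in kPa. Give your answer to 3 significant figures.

Reynolds number Re = ρVD/μ = 1060 · 0.228 · 0.142 / 0.0021 = 1.634e+04.
Re > 4000 → turbulent. Relative roughness ε/D = 0.00173/0.142 = 0.0122. Swamee-Jain: f = 0.25/(log₁₀[0.0122/3.7 + 5.74/1.634e+04^0.9])² = 0.25/(log₁₀[0.00329 + 0.000927])² = 0.25/(-2.375)² = 0.04433.
Total minor-loss coefficient ΣK = 2·1.5 + 4·0.31 + 1·0.61 = 4.85.
ΔP = [f·L/D + ΣK]·(ρV²/2) = [0.04433·19.7/0.142 + 4.85]·(1060·0.228²/2) = [6.15 + 4.85]·27.55 = 303.1 Pa.
ΔP = 303.1 Pa = 0.303 kPa.

ΔP ≈ 0.303 kPa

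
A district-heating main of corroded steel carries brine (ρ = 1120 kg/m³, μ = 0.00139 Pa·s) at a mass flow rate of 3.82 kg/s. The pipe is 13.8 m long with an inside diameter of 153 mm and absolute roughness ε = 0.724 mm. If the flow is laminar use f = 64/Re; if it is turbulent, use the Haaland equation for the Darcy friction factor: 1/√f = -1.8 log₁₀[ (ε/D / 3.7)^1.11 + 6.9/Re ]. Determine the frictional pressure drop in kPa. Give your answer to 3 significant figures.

A = πD²/4 = π(0.153)²/4 = 0.01839 m²; mean velocity V = ṁ/(ρA) = 3.82/(1120 · 0.01839) = 0.1855 m/s.
Reynolds number Re = ρVD/μ = 1120 · 0.1855 · 0.153 / 0.00139 = 2.287e+04.
Re > 4000 → turbulent. Relative roughness ε/D = 0.000724/0.153 = 0.00473. Haaland: 1/√f = -1.8 log₁₀[(0.00473/3.7)^1.11 + 6.9/2.287e+04] = -1.8 log₁₀[0.000615 + 0.000302] = 5.468, so f = 0.03344.
Darcy-Weisbach: ΔP = f(L/D)(ρV²/2) = 0.03344·(13.8/0.153)·(1120·0.1855²/2) = 0.03344·90.2·19.27 = 58.13 Pa.
ΔP = 58.13 Pa = 0.0581 kPa.

ΔP ≈ 0.0581 kPa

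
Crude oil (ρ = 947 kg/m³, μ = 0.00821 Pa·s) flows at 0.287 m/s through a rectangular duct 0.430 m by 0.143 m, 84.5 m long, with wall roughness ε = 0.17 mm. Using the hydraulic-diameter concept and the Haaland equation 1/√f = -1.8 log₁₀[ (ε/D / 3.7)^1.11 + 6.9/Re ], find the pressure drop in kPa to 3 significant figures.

Hydraulic diameter D_h = 4A/P = 4·(0.43·0.143)/(2·(0.43+0.143)) = 0.246/1.146 = 0.2146 m.
Re = ρVD_h/μ = 947·0.287·0.2146/0.00821 = 7105.
ε/D_h = 0.00017/0.2146 = 0.000792; Haaland gives 1/√f = -1.8 log₁₀[8.45e-05+0.000971] = 5.358, so f = 0.03484.
ΔP = f(L/D_h)(ρV²/2) = 0.03484·84.5/0.2146·39 = 534.9 Pa.
ΔP = 0.535 kPa.

ΔP ≈ 0.535 kPa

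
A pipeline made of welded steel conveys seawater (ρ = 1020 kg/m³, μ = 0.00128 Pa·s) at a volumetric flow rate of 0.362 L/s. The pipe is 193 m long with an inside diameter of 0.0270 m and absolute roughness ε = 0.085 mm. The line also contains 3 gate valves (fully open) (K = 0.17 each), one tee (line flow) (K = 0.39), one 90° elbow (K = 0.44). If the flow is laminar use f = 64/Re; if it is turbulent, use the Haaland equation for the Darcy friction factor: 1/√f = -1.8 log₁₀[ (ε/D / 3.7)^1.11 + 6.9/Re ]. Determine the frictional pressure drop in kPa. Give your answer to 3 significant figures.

ΔP ≈ 48.7 kPa

Q = 0.362 L/s = 0.362/1000 = 0.000362 m³/s.
Cross-sectional area A = πD²/4 = π(0.027)²/4 = 0.0005726 m²; mean velocity V = Q/A = 0.000362/0.0005726 = 0.6323 m/s.
Reynolds number Re = ρVD/μ = 1020 · 0.6323 · 0.027 / 0.00128 = 1.36e+04.
Re > 4000 → turbulent. Relative roughness ε/D = 8.5e-05/0.027 = 0.00315. Haaland: 1/√f = -1.8 log₁₀[(0.00315/3.7)^1.11 + 6.9/1.36e+04] = -1.8 log₁₀[0.000391 + 0.000507] = 5.484, so f = 0.03325.
Total minor-loss coefficient ΣK = 3·0.17 + 1·0.39 + 1·0.44 = 1.34.
ΔP = [f·L/D + ΣK]·(ρV²/2) = [0.03325·193/0.027 + 1.34]·(1020·0.6323²/2) = [237.7 + 1.34]·203.9 = 4.873e+04 Pa.
ΔP = 4.873e+04 Pa = 48.7 kPa.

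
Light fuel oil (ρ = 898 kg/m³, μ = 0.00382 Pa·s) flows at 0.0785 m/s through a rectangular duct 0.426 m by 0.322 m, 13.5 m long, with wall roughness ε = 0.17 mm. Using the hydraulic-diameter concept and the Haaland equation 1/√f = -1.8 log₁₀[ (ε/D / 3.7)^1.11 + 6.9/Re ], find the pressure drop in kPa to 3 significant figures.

Hydraulic diameter D_h = 4A/P = 4·(0.426·0.322)/(2·(0.426+0.322)) = 0.5487/1.496 = 0.3668 m.
Re = ρVD_h/μ = 898·0.0785·0.3668/0.00382 = 6768.
ε/D_h = 0.00017/0.3668 = 0.000464; Haaland gives 1/√f = -1.8 log₁₀[4.66e-05+0.00102] = 5.35, so f = 0.03494.
ΔP = f(L/D_h)(ρV²/2) = 0.03494·13.5/0.3668·2.767 = 3.558 Pa.
ΔP = 0.00356 kPa.

ΔP ≈ 0.00356 kPa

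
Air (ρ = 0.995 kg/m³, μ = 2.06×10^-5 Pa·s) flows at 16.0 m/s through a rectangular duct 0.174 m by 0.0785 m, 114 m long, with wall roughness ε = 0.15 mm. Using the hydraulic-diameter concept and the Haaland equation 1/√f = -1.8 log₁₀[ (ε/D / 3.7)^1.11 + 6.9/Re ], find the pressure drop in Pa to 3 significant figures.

Hydraulic diameter D_h = 4A/P = 4·(0.174·0.0785)/(2·(0.174+0.0785)) = 0.05464/0.505 = 0.1082 m.
Re = ρVD_h/μ = 0.995·16·0.1082/2.06e-05 = 8.361e+04.
ε/D_h = 0.00015/0.1082 = 0.00139; Haaland gives 1/√f = -1.8 log₁₀[0.000157+8.25e-05] = 6.516, so f = 0.02355.
ΔP = f(L/D_h)(ρV²/2) = 0.02355·114/0.1082·127.4 = 3161 Pa.

ΔP ≈ 3160 Pa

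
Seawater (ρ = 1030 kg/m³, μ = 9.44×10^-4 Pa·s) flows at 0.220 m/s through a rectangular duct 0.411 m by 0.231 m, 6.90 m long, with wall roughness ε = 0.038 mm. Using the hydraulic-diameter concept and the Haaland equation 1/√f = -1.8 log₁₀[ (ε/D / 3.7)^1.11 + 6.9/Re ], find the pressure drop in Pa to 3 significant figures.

Hydraulic diameter D_h = 4A/P = 4·(0.411·0.231)/(2·(0.411+0.231)) = 0.3798/1.284 = 0.2958 m.
Re = ρVD_h/μ = 1030·0.22·0.2958/0.000944 = 7.1e+04.
ε/D_h = 3.8e-05/0.2958 = 0.000128; Haaland gives 1/√f = -1.8 log₁₀[1.12e-05+9.72e-05] = 7.137, so f = 0.01963.
ΔP = f(L/D_h)(ρV²/2) = 0.01963·6.9/0.2958·24.93 = 11.42 Pa.

ΔP ≈ 11.4 Pa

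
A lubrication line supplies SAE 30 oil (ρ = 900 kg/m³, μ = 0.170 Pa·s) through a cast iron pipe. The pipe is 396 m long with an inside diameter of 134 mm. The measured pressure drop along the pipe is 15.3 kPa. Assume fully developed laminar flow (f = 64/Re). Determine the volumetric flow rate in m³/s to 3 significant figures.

For laminar flow, f = 64/Re with Re = ρVD/μ, so Darcy-Weisbach reduces to ΔP = 32μLV/D². Solving for V: V = ΔP·D²/(32μL) = 1.53e+04·(0.134)²/(32·0.17·396) = 0.1275 m/s.
Check: Re = ρVD/μ = 900·0.1275·0.134/0.17 = 90.47 < 2300, so the laminar assumption holds.
Q = V·A = 0.1275·(π/4·0.134²) = 0.001798 m³/s = 0.00180 m³/s.

Q ≈ 0.00180 m³/s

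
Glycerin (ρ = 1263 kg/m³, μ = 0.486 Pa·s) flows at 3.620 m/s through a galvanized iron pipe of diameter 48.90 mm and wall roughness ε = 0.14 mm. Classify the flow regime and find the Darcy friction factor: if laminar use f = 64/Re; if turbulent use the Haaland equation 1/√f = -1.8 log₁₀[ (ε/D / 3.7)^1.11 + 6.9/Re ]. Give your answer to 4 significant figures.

Re = ρVD/μ = 1263·3.62·0.0489/0.486 = 460.
Re < 2300 → laminar, so f = 64/Re = 0.1391 (roughness is irrelevant in laminar flow).

f ≈ 0.1391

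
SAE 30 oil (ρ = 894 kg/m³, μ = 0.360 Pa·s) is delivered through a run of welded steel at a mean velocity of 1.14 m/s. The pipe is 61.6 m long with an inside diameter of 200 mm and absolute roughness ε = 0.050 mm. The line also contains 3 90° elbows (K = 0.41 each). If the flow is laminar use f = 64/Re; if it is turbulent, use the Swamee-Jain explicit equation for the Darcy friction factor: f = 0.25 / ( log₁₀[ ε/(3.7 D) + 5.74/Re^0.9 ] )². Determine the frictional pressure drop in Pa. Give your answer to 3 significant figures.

ΔP ≈ 20900 Pa

Reynolds number Re = ρVD/μ = 894 · 1.14 · 0.2 / 0.36 = 566.2.
Re < 2300 → laminar flow, so f = 64/Re = 64/566.2 = 0.113 (the turbulent correlation is not needed).
Total minor-loss coefficient ΣK = 3·0.41 = 1.23.
ΔP = [f·L/D + ΣK]·(ρV²/2) = [0.113·61.6/0.2 + 1.23]·(894·1.14²/2) = [34.81 + 1.23]·580.9 = 2.094e+04 Pa.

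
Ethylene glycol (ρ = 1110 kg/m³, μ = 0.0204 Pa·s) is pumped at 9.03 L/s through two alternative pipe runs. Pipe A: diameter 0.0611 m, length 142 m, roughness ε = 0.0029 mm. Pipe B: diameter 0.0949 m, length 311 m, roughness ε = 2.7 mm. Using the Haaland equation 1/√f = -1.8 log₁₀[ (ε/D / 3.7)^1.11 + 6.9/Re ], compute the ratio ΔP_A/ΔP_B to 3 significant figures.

ΔP_A/ΔP_B ≈ 2.09

Pipe A: V = Q/A = 0.00903/0.002932 = 3.08 m/s; Re = 1.024e+04; ε/D = 4.75e-05; Haaland → f = 0.03073; ΔP_A = f(L/D)(ρV²/2) = 3.76e+05 Pa.
Pipe B: V = Q/A = 0.00903/0.007073 = 1.277 m/s; Re = 6592; ε/D = 0.0285; Haaland → f = 0.06065; ΔP_B = f(L/D)(ρV²/2) = 1.798e+05 Pa.
ΔP_A/ΔP_B = 3.76e+05/1.798e+05 = 2.09.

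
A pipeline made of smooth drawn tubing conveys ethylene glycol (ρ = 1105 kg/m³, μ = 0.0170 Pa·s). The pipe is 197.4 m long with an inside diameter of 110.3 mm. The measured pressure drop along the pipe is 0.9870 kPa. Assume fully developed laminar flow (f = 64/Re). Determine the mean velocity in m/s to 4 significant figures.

For laminar flow, f = 64/Re with Re = ρVD/μ, so Darcy-Weisbach reduces to ΔP = 32μLV/D². Solving for V: V = ΔP·D²/(32μL) = 987·(0.1103)²/(32·0.017·197.4) = 0.1118 m/s.
Check: Re = ρVD/μ = 1105·0.1118·0.1103/0.017 = 801.7 < 2300, so the laminar assumption holds.

V ≈ 0.1118 m/s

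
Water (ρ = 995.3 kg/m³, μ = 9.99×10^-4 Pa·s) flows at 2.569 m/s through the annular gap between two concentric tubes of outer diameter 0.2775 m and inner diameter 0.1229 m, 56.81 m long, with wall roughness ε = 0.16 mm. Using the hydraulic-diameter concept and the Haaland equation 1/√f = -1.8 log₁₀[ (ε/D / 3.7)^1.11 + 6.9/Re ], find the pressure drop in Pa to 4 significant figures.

ΔP ≈ 24720 Pa

Hydraulic diameter D_h = 4A/P = D_o - D_i = 0.2775 - 0.1229 = 0.1546 m.
Re = ρVD_h/μ = 995.3·2.569·0.1546/0.000999 = 3.957e+05.
ε/D_h = 0.00016/0.1546 = 0.00103; Haaland gives 1/√f = -1.8 log₁₀[0.000114+1.74e-05] = 6.988, so f = 0.02048.
ΔP = f(L/D_h)(ρV²/2) = 0.02048·56.81/0.1546·3284 = 2.472e+04 Pa.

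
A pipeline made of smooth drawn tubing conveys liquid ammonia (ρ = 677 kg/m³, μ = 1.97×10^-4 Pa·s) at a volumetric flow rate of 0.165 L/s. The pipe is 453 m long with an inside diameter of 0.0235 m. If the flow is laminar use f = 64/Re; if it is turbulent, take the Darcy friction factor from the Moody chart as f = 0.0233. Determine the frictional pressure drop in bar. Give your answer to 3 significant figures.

Q = 0.165 L/s = 0.165/1000 = 0.000165 m³/s.
Cross-sectional area A = πD²/4 = π(0.0235)²/4 = 0.0004337 m²; mean velocity V = Q/A = 0.000165/0.0004337 = 0.3804 m/s.
Reynolds number Re = ρVD/μ = 677 · 0.3804 · 0.0235 / 0.000197 = 3.072e+04.
Re > 4000 → turbulent; use the Moody-chart value f = 0.0233.
Darcy-Weisbach: ΔP = f(L/D)(ρV²/2) = 0.0233·(453/0.0235)·(677·0.3804²/2) = 0.0233·1.928e+04·48.99 = 2.2e+04 Pa.
ΔP = 2.2e+04 Pa = 0.220 bar.

ΔP ≈ 0.220 bar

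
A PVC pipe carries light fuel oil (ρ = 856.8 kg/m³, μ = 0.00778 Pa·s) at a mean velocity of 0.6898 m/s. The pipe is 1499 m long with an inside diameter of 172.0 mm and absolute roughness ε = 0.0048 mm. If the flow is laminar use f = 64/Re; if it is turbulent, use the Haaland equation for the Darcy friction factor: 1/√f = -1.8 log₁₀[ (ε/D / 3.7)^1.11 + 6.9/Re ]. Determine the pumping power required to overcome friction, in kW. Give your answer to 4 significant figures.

Reynolds number Re = ρVD/μ = 856.8 · 0.6898 · 0.172 / 0.00778 = 1.307e+04.
Re > 4000 → turbulent. Relative roughness ε/D = 4.8e-06/0.172 = 2.79e-05. Haaland: 1/√f = -1.8 log₁₀[(2.79e-05/3.7)^1.11 + 6.9/1.307e+04] = -1.8 log₁₀[2.06e-06 + 0.000528] = 5.896, so f = 0.02877.
Darcy-Weisbach: ΔP = f(L/D)(ρV²/2) = 0.02877·(1499/0.172)·(856.8·0.6898²/2) = 0.02877·8715·203.8 = 5.11e+04 Pa.
Q = V·A = 0.6898·0.02324 = 0.01603 m³/s.
Pumping power P = QΔP = 0.01603·5.11e+04 = 819.05 W = 0.8190 kW.

P ≈ 0.8190 kW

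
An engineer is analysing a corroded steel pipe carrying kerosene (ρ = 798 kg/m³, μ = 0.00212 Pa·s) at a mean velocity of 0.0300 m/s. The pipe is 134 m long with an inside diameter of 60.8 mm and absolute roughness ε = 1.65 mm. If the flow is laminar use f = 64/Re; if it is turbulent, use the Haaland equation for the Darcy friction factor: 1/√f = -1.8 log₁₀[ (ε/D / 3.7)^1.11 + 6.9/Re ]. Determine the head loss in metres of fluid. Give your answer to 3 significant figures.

Reynolds number Re = ρVD/μ = 798 · 0.03 · 0.0608 / 0.00212 = 686.6.
Re < 2300 → laminar flow, so f = 64/Re = 64/686.6 = 0.09322 (the turbulent correlation is not needed).
Darcy-Weisbach: ΔP = f(L/D)(ρV²/2) = 0.09322·(134/0.0608)·(798·0.03²/2) = 0.09322·2204·0.3591 = 73.77 Pa.
Head loss h_f = ΔP/(ρg) = 73.77/(798·9.81) = 0.00942 m.

h_f ≈ 0.00942 m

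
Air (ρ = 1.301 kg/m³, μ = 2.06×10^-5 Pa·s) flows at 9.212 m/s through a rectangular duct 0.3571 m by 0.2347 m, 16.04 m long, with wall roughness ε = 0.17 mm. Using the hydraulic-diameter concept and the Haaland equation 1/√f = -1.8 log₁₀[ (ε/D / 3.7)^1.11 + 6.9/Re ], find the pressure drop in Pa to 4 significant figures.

ΔP ≈ 60.82 Pa

Hydraulic diameter D_h = 4A/P = 4·(0.3571·0.2347)/(2·(0.3571+0.2347)) = 0.3352/1.184 = 0.2832 m.
Re = ρVD_h/μ = 1.301·9.212·0.2832/2.06e-05 = 1.648e+05.
ε/D_h = 0.00017/0.2832 = 0.0006; Haaland gives 1/√f = -1.8 log₁₀[6.21e-05+4.19e-05] = 7.169, so f = 0.01945.
ΔP = f(L/D_h)(ρV²/2) = 0.01945·16.04/0.2832·55.2 = 60.82 Pa.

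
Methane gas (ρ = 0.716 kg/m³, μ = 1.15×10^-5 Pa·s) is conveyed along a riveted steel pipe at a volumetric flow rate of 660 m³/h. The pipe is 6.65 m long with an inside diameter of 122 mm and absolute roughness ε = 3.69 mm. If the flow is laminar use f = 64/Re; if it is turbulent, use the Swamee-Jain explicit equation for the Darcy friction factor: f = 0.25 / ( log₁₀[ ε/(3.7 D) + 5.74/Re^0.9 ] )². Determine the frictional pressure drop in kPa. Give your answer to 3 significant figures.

ΔP ≈ 0.278 kPa

Q = 660 m³/h = 660/3600 = 0.1833 m³/s.
Cross-sectional area A = πD²/4 = π(0.122)²/4 = 0.01169 m²; mean velocity V = Q/A = 0.1833/0.01169 = 15.68 m/s.
Reynolds number Re = ρVD/μ = 0.716 · 15.68 · 0.122 / 1.15e-05 = 1.191e+05.
Re > 4000 → turbulent. Relative roughness ε/D = 0.00369/0.122 = 0.0302. Swamee-Jain: f = 0.25/(log₁₀[0.0302/3.7 + 5.74/1.191e+05^0.9])² = 0.25/(log₁₀[0.00817 + 0.000155])² = 0.25/(-2.079)² = 0.05782.
Darcy-Weisbach: ΔP = f(L/D)(ρV²/2) = 0.05782·(6.65/0.122)·(0.716·15.68²/2) = 0.05782·54.51·88.05 = 277.5 Pa.
ΔP = 277.5 Pa = 0.278 kPa.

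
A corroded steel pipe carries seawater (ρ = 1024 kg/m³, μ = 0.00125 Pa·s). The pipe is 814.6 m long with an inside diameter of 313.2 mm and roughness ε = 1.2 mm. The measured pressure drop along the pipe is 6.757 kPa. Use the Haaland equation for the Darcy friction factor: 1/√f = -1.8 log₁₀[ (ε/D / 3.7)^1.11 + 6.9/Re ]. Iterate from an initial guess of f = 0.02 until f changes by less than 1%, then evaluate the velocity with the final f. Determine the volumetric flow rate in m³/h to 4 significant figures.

Rearranging Darcy-Weisbach: V = √(2·ΔP·D/(f·L·ρ)). With ε/D = 0.0012/0.3132 = 0.00383, iterate starting from f = 0.02:
  f = 0.02 → V = √(2·6757·0.3132/(0.02·814.6·1024)) = 0.5037 m/s; Re = ρVD/μ = 1.292e+05; f → 0.0289
  f = 0.0289 → V = 0.419 m/s; Re = 1.075e+05; f → 0.02905
Converged (Δf/f < 1%). With the final f = 0.02905: V = √(2·6757·0.3132/(0.02905·814.6·1024)) = 0.4179 m/s.
Q = V·A = 0.4179·(π/4·0.3132²) = 0.0322 m³/s = 115.9 m³/h.

Q ≈ 115.9 m³/h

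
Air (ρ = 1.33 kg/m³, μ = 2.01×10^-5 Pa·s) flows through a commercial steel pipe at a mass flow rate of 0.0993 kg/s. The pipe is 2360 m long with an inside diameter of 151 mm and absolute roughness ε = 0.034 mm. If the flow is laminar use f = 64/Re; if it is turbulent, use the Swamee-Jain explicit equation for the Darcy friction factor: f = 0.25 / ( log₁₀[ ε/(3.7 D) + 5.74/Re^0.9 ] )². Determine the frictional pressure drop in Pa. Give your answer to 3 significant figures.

A = πD²/4 = π(0.151)²/4 = 0.01791 m²; mean velocity V = ṁ/(ρA) = 0.0993/(1.33 · 0.01791) = 4.169 m/s.
Reynolds number Re = ρVD/μ = 1.33 · 4.169 · 0.151 / 2.01e-05 = 4.166e+04.
Re > 4000 → turbulent. Relative roughness ε/D = 3.4e-05/0.151 = 0.000225. Swamee-Jain: f = 0.25/(log₁₀[0.000225/3.7 + 5.74/4.166e+04^0.9])² = 0.25/(log₁₀[6.09e-05 + 0.000399])² = 0.25/(-3.337)² = 0.02245.
Darcy-Weisbach: ΔP = f(L/D)(ρV²/2) = 0.02245·(2360/0.151)·(1.33·4.169²/2) = 0.02245·1.563e+04·11.56 = 4055 Pa.

ΔP ≈ 4060 Pa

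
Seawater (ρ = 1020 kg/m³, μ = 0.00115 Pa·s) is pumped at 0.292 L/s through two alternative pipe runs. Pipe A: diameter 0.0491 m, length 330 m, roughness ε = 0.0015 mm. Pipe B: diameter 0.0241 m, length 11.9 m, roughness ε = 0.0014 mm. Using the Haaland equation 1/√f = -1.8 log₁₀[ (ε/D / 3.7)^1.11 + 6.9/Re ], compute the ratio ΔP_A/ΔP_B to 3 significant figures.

ΔP_A/ΔP_B ≈ 0.960

Pipe A: V = Q/A = 0.000292/0.001893 = 0.1542 m/s; Re = 6716; ε/D = 3.05e-05; Haaland → f = 0.03459; ΔP_A = f(L/D)(ρV²/2) = 2819 Pa.
Pipe B: V = Q/A = 0.000292/0.0004562 = 0.6401 m/s; Re = 1.368e+04; ε/D = 5.81e-05; Haaland → f = 0.02846; ΔP_B = f(L/D)(ρV²/2) = 2936 Pa.
ΔP_A/ΔP_B = 2819/2936 = 0.960.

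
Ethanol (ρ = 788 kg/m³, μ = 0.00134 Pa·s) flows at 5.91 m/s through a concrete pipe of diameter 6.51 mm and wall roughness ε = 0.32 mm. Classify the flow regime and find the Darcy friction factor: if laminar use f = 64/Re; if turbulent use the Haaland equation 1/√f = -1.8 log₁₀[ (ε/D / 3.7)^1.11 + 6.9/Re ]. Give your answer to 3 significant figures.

f ≈ 0.0722

Re = ρVD/μ = 788·5.91·0.00651/0.00134 = 2.263e+04.
Re > 4000 → turbulent. ε/D = 0.00032/0.00651 = 0.0492; Haaland: 1/√f = -1.8 log₁₀[0.00826 + 0.000305] = 3.721, so f = 0.07222.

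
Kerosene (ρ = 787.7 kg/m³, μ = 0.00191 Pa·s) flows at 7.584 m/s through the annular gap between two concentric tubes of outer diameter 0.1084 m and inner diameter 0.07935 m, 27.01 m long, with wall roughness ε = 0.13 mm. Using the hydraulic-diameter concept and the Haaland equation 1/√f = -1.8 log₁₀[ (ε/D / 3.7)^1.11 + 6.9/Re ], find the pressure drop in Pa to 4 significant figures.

Hydraulic diameter D_h = 4A/P = D_o - D_i = 0.1084 - 0.07935 = 0.02905 m.
Re = ρVD_h/μ = 787.7·7.584·0.02905/0.00191 = 9.086e+04.
ε/D_h = 0.00013/0.02905 = 0.00448; Haaland gives 1/√f = -1.8 log₁₀[0.000578+7.59e-05] = 5.732, so f = 0.03043.
ΔP = f(L/D_h)(ρV²/2) = 0.03043·27.01/0.02905·2.265e+04 = 6.41e+05 Pa.

ΔP ≈ 641000 Pa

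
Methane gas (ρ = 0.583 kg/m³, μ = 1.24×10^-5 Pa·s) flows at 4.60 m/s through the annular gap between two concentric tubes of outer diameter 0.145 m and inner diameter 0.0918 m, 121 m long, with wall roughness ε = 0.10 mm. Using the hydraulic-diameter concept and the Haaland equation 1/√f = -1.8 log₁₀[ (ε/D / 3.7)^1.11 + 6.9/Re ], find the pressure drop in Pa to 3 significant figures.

ΔP ≈ 455 Pa

Hydraulic diameter D_h = 4A/P = D_o - D_i = 0.145 - 0.0918 = 0.0532 m.
Re = ρVD_h/μ = 0.583·4.6·0.0532/1.24e-05 = 1.151e+04.
ε/D_h = 0.0001/0.0532 = 0.00188; Haaland gives 1/√f = -1.8 log₁₀[0.000221+0.0006] = 5.555, so f = 0.03241.
ΔP = f(L/D_h)(ρV²/2) = 0.03241·121/0.0532·6.168 = 454.7 Pa.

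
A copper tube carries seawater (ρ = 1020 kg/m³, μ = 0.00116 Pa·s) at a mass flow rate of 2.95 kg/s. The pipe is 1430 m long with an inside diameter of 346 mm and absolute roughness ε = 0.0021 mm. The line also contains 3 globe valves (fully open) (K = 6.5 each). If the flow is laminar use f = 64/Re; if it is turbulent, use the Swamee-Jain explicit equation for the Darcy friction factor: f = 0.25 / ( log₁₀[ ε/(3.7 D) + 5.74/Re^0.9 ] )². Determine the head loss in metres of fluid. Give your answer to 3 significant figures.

A = πD²/4 = π(0.346)²/4 = 0.09402 m²; mean velocity V = ṁ/(ρA) = 2.95/(1020 · 0.09402) = 0.03076 m/s.
Reynolds number Re = ρVD/μ = 1020 · 0.03076 · 0.346 / 0.00116 = 9358.
Re > 4000 → turbulent. Relative roughness ε/D = 2.1e-06/0.346 = 6.07e-06. Swamee-Jain: f = 0.25/(log₁₀[6.07e-06/3.7 + 5.74/9358^0.9])² = 0.25/(log₁₀[1.64e-06 + 0.00153])² = 0.25/(-2.815)² = 0.03156.
Total minor-loss coefficient ΣK = 3·6.5 = 19.5.
ΔP = [f·L/D + ΣK]·(ρV²/2) = [0.03156·1430/0.346 + 19.5]·(1020·0.03076²/2) = [130.4 + 19.5]·0.4825 = 72.34 Pa.
Head loss h_f = ΔP/(ρg) = 72.34/(1020·9.81) = 0.00723 m.

h_f ≈ 0.00723 m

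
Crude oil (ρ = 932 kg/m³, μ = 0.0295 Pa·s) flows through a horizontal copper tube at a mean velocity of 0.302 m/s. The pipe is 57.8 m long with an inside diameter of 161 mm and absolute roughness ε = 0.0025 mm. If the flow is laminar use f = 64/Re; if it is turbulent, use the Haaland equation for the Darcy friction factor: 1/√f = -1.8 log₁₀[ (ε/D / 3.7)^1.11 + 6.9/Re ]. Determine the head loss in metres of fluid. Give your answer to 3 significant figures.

Reynolds number Re = ρVD/μ = 932 · 0.302 · 0.161 / 0.0295 = 1536.
Re < 2300 → laminar flow, so f = 64/Re = 64/1536 = 0.04166 (the turbulent correlation is not needed).
Darcy-Weisbach: ΔP = f(L/D)(ρV²/2) = 0.04166·(57.8/0.161)·(932·0.302²/2) = 0.04166·359·42.5 = 635.7 Pa.
Head loss h_f = ΔP/(ρg) = 635.7/(932·9.81) = 0.0695 m.

h_f ≈ 0.0695 m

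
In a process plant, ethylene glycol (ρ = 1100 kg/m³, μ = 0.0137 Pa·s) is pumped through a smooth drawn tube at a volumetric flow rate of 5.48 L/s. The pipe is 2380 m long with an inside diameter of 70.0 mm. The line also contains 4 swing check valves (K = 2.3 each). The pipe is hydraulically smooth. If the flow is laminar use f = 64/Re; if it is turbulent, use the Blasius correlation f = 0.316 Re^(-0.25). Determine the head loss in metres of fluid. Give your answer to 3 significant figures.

h_f ≈ 118 m

Q = 5.48 L/s = 5.48/1000 = 0.00548 m³/s.
Cross-sectional area A = πD²/4 = π(0.07)²/4 = 0.003848 m²; mean velocity V = Q/A = 0.00548/0.003848 = 1.424 m/s.
Reynolds number Re = ρVD/μ = 1100 · 1.424 · 0.07 / 0.0137 = 8003.
Re > 4000 → turbulent. Smooth-pipe (Blasius): f = 0.316 Re^(-0.25) = 0.316/(8003)^0.25 = 0.03341.
Total minor-loss coefficient ΣK = 4·2.3 = 9.2.
ΔP = [f·L/D + ΣK]·(ρV²/2) = [0.03341·2380/0.07 + 9.2]·(1100·1.424²/2) = [1136 + 9.2]·1115 = 1.277e+06 Pa.
Head loss h_f = ΔP/(ρg) = 1.277e+06/(1100·9.81) = 118 m.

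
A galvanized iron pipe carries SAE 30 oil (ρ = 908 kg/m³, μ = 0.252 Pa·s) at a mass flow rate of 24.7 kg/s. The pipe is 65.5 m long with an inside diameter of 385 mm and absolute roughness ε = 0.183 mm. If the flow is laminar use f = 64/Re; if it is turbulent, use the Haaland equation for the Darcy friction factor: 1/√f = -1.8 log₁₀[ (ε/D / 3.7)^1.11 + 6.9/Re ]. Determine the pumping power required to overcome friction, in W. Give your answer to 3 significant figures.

P ≈ 22.7 W

A = πD²/4 = π(0.385)²/4 = 0.1164 m²; mean velocity V = ṁ/(ρA) = 24.7/(908 · 0.1164) = 0.2337 m/s.
Reynolds number Re = ρVD/μ = 908 · 0.2337 · 0.385 / 0.252 = 324.1.
Re < 2300 → laminar flow, so f = 64/Re = 64/324.1 = 0.1974 (the turbulent correlation is not needed).
Darcy-Weisbach: ΔP = f(L/D)(ρV²/2) = 0.1974·(65.5/0.385)·(908·0.2337²/2) = 0.1974·170.1·24.79 = 832.7 Pa.
Q = ṁ/ρ = 24.7/908 = 0.0272 m³/s.
Pumping power P = QΔP = 0.0272·832.7 = 22.65 W = 22.7 W.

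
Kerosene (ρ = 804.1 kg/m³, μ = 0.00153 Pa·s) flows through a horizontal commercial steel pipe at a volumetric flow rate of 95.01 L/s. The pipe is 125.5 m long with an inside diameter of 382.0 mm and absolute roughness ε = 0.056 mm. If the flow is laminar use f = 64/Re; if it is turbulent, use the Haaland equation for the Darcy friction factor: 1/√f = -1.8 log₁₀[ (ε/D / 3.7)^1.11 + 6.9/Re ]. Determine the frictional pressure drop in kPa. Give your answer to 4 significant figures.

Q = 95.01 L/s = 95.01/1000 = 0.09501 m³/s.
Cross-sectional area A = πD²/4 = π(0.382)²/4 = 0.1146 m²; mean velocity V = Q/A = 0.09501/0.1146 = 0.829 m/s.
Reynolds number Re = ρVD/μ = 804.1 · 0.829 · 0.382 / 0.00153 = 1.664e+05.
Re > 4000 → turbulent. Relative roughness ε/D = 5.6e-05/0.382 = 0.000147. Haaland: 1/√f = -1.8 log₁₀[(0.000147/3.7)^1.11 + 6.9/1.664e+05] = -1.8 log₁₀[1.3e-05 + 4.15e-05] = 7.675, so f = 0.01698.
Darcy-Weisbach: ΔP = f(L/D)(ρV²/2) = 0.01698·(125.5/0.382)·(804.1·0.829²/2) = 0.01698·328.5·276.3 = 1541 Pa.
ΔP = 1541 Pa = 1.541 kPa.

ΔP ≈ 1.541 kPa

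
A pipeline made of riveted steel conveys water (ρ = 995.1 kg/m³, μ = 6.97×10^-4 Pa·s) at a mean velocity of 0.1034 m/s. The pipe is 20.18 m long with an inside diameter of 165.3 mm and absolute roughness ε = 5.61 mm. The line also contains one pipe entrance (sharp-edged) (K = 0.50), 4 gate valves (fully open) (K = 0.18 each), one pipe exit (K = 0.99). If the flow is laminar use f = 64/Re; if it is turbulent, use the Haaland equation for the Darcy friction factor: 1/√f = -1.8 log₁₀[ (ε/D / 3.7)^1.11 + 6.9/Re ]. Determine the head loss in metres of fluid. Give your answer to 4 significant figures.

h_f ≈ 0.005297 m

Reynolds number Re = ρVD/μ = 995.1 · 0.1034 · 0.1653 / 0.000697 = 2.44e+04.
Re > 4000 → turbulent. Relative roughness ε/D = 0.00561/0.1653 = 0.0339. Haaland: 1/√f = -1.8 log₁₀[(0.0339/3.7)^1.11 + 6.9/2.44e+04] = -1.8 log₁₀[0.00547 + 0.000283] = 4.032, so f = 0.06152.
Total minor-loss coefficient ΣK = 1·0.5 + 4·0.18 + 1·0.99 = 2.21.
ΔP = [f·L/D + ΣK]·(ρV²/2) = [0.06152·20.18/0.1653 + 2.21]·(995.1·0.1034²/2) = [7.511 + 2.21]·5.32 = 51.71 Pa.
Head loss h_f = ΔP/(ρg) = 51.71/(995.1·9.81) = 0.005297 m.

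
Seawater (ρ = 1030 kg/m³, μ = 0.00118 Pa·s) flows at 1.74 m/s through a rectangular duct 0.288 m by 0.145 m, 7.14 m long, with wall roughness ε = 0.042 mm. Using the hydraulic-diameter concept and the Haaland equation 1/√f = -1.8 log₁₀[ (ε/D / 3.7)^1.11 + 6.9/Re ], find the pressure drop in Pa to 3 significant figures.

Hydraulic diameter D_h = 4A/P = 4·(0.288·0.145)/(2·(0.288+0.145)) = 0.167/0.866 = 0.1929 m.
Re = ρVD_h/μ = 1030·1.74·0.1929/0.00118 = 2.93e+05.
ε/D_h = 4.2e-05/0.1929 = 0.000218; Haaland gives 1/√f = -1.8 log₁₀[2.02e-05+2.36e-05] = 7.847, so f = 0.01624.
ΔP = f(L/D_h)(ρV²/2) = 0.01624·7.14/0.1929·1559 = 937.3 Pa.

ΔP ≈ 937 Pa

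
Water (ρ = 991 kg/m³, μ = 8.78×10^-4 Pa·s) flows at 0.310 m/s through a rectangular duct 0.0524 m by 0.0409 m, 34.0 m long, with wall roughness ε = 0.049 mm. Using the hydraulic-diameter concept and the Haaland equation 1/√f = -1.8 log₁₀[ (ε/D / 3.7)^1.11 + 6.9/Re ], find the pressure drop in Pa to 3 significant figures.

Hydraulic diameter D_h = 4A/P = 4·(0.0524·0.0409)/(2·(0.0524+0.0409)) = 0.008573/0.1866 = 0.04594 m.
Re = ρVD_h/μ = 991·0.31·0.04594/0.000878 = 1.607e+04.
ε/D_h = 4.9e-05/0.04594 = 0.00107; Haaland gives 1/√f = -1.8 log₁₀[0.000118+0.000429] = 5.872, so f = 0.029.
ΔP = f(L/D_h)(ρV²/2) = 0.029·34/0.04594·47.62 = 1022 Pa.

ΔP ≈ 1020 Pa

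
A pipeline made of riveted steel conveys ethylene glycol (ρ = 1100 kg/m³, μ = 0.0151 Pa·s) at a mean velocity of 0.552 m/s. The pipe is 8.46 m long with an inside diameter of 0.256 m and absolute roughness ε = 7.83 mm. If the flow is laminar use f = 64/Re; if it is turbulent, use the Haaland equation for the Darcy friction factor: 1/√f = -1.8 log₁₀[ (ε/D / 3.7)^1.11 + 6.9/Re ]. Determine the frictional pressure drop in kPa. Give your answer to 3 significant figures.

Reynolds number Re = ρVD/μ = 1100 · 0.552 · 0.256 / 0.0151 = 1.029e+04.
Re > 4000 → turbulent. Relative roughness ε/D = 0.00783/0.256 = 0.0306. Haaland: 1/√f = -1.8 log₁₀[(0.0306/3.7)^1.11 + 6.9/1.029e+04] = -1.8 log₁₀[0.00488 + 0.00067] = 4.061, so f = 0.06065.
Darcy-Weisbach: ΔP = f(L/D)(ρV²/2) = 0.06065·(8.46/0.256)·(1100·0.552²/2) = 0.06065·33.05·167.6 = 335.9 Pa.
ΔP = 335.9 Pa = 0.336 kPa.

ΔP ≈ 0.336 kPa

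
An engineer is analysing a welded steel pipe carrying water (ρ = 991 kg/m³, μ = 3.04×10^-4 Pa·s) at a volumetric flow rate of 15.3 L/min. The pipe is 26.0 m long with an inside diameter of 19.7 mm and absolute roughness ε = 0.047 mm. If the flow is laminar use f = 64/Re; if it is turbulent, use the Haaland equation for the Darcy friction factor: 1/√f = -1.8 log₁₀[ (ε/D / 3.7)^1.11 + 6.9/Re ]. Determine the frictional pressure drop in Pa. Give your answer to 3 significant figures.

Q = 15.3 L/min = 15.3/60000 = 0.000255 m³/s.
Cross-sectional area A = πD²/4 = π(0.0197)²/4 = 0.0003048 m²; mean velocity V = Q/A = 0.000255/0.0003048 = 0.8366 m/s.
Reynolds number Re = ρVD/μ = 991 · 0.8366 · 0.0197 / 0.000304 = 5.373e+04.
Re > 4000 → turbulent. Relative roughness ε/D = 4.7e-05/0.0197 = 0.00239. Haaland: 1/√f = -1.8 log₁₀[(0.00239/3.7)^1.11 + 6.9/5.373e+04] = -1.8 log₁₀[0.000287 + 0.000128] = 6.086, so f = 0.027.
Darcy-Weisbach: ΔP = f(L/D)(ρV²/2) = 0.027·(26/0.0197)·(991·0.8366²/2) = 0.027·1320·346.8 = 1.236e+04 Pa.

ΔP ≈ 12400 Pa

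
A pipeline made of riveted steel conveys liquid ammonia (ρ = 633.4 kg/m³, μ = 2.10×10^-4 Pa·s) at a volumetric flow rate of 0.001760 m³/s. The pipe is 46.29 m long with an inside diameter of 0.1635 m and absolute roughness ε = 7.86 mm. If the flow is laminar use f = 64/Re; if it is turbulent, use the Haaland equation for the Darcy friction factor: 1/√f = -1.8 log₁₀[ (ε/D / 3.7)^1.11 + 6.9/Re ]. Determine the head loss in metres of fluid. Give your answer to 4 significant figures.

h_f ≈ 0.007200 m

Cross-sectional area A = πD²/4 = π(0.1635)²/4 = 0.021 m²; mean velocity V = Q/A = 0.00176/0.021 = 0.08383 m/s.
Reynolds number Re = ρVD/μ = 633.4 · 0.08383 · 0.1635 / 0.00021 = 4.134e+04.
Re > 4000 → turbulent. Relative roughness ε/D = 0.00786/0.1635 = 0.0481. Haaland: 1/√f = -1.8 log₁₀[(0.0481/3.7)^1.11 + 6.9/4.134e+04] = -1.8 log₁₀[0.00806 + 0.000167] = 3.753, so f = 0.07101.
Darcy-Weisbach: ΔP = f(L/D)(ρV²/2) = 0.07101·(46.29/0.1635)·(633.4·0.08383²/2) = 0.07101·283.1·2.225 = 44.74 Pa.
Head loss h_f = ΔP/(ρg) = 44.74/(633.4·9.81) = 0.007200 m.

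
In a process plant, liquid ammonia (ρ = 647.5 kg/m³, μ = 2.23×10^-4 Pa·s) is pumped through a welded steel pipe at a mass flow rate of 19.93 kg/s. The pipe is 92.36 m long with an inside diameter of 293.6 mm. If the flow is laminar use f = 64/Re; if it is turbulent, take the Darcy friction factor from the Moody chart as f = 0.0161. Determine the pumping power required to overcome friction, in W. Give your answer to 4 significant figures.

P ≈ 10.43 W

A = πD²/4 = π(0.2936)²/4 = 0.0677 m²; mean velocity V = ṁ/(ρA) = 19.93/(647.5 · 0.0677) = 0.4546 m/s.
Reynolds number Re = ρVD/μ = 647.5 · 0.4546 · 0.2936 / 0.000223 = 3.876e+05.
Re > 4000 → turbulent; use the Moody-chart value f = 0.0161.
Darcy-Weisbach: ΔP = f(L/D)(ρV²/2) = 0.0161·(92.36/0.2936)·(647.5·0.4546²/2) = 0.0161·314.6·66.92 = 338.9 Pa.
Q = ṁ/ρ = 19.93/647.5 = 0.03078 m³/s.
Pumping power P = QΔP = 0.03078·338.9 = 10.432 W = 10.43 W.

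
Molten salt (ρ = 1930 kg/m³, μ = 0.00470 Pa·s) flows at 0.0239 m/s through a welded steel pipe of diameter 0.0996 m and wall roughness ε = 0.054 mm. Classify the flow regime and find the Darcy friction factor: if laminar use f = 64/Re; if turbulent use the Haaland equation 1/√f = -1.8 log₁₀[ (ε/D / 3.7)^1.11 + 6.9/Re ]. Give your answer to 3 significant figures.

f ≈ 0.0655

Re = ρVD/μ = 1930·0.0239·0.0996/0.0047 = 977.5.
Re < 2300 → laminar, so f = 64/Re = 0.06547 (roughness is irrelevant in laminar flow).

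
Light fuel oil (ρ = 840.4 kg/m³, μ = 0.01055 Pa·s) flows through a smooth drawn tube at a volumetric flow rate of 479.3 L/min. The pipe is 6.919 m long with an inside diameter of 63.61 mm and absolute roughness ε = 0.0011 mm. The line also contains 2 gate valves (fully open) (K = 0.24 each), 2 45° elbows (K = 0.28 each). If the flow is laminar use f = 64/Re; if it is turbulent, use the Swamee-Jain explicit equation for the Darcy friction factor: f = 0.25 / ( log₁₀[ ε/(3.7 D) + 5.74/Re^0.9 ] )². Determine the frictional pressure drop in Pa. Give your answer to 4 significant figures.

ΔP ≈ 11150 Pa

Q = 479.3 L/min = 479.3/60000 = 0.007988 m³/s.
Cross-sectional area A = πD²/4 = π(0.06361)²/4 = 0.003178 m²; mean velocity V = Q/A = 0.007988/0.003178 = 2.514 m/s.
Reynolds number Re = ρVD/μ = 840.4 · 2.514 · 0.06361 / 0.0106 = 1.274e+04.
Re > 4000 → turbulent. Relative roughness ε/D = 1.1e-06/0.06361 = 1.73e-05. Swamee-Jain: f = 0.25/(log₁₀[1.73e-05/3.7 + 5.74/1.274e+04^0.9])² = 0.25/(log₁₀[4.67e-06 + 0.00116])² = 0.25/(-2.934)² = 0.02904.
Total minor-loss coefficient ΣK = 2·0.24 + 2·0.28 = 1.04.
ΔP = [f·L/D + ΣK]·(ρV²/2) = [0.02904·6.919/0.06361 + 1.04]·(840.4·2.514²/2) = [3.159 + 1.04]·2655 = 1.115e+04 Pa.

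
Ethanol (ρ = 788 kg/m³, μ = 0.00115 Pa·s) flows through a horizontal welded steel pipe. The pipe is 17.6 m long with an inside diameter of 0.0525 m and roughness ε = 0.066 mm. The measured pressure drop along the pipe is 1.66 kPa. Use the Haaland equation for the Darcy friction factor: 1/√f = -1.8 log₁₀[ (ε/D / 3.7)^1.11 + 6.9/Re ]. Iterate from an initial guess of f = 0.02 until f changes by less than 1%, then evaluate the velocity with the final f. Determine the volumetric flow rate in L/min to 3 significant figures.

Rearranging Darcy-Weisbach: V = √(2·ΔP·D/(f·L·ρ)). With ε/D = 6.6e-05/0.0525 = 0.00126, iterate starting from f = 0.02:
  f = 0.02 → V = √(2·1660·0.0525/(0.02·17.6·788)) = 0.7927 m/s; Re = ρVD/μ = 2.852e+04; f → 0.02644
  f = 0.02644 → V = 0.6895 m/s; Re = 2.48e+04; f → 0.02706
  f = 0.02706 → V = 0.6815 m/s; Re = 2.452e+04; f → 0.02711
Converged (Δf/f < 1%). With the final f = 0.02711: V = √(2·1660·0.0525/(0.02711·17.6·788)) = 0.6809 m/s.
Q = V·A = 0.6809·(π/4·0.0525²) = 0.001474 m³/s = 88.4 L/min.

Q ≈ 88.4 L/min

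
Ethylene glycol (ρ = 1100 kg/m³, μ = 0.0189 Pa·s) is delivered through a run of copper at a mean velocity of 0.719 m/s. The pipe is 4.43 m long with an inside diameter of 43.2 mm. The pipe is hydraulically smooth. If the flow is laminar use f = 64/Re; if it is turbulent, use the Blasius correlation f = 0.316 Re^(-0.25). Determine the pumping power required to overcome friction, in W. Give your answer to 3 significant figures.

P ≈ 1.09 W

Reynolds number Re = ρVD/μ = 1100 · 0.719 · 0.0432 / 0.0189 = 1808.
Re < 2300 → laminar flow, so f = 64/Re = 64/1808 = 0.0354 (the turbulent correlation is not needed).
Darcy-Weisbach: ΔP = f(L/D)(ρV²/2) = 0.0354·(4.43/0.0432)·(1100·0.719²/2) = 0.0354·102.5·284.3 = 1032 Pa.
Q = V·A = 0.719·0.001466 = 0.001054 m³/s.
Pumping power P = QΔP = 0.001054·1032 = 1.088 W = 1.09 W.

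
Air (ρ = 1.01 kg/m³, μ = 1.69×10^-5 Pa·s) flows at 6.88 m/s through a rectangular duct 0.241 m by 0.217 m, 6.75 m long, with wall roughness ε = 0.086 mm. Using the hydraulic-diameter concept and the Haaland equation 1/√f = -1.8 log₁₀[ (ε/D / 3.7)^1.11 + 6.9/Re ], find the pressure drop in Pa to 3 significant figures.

Hydraulic diameter D_h = 4A/P = 4·(0.241·0.217)/(2·(0.241+0.217)) = 0.2092/0.916 = 0.2284 m.
Re = ρVD_h/μ = 1.01·6.88·0.2284/1.69e-05 = 9.39e+04.
ε/D_h = 8.6e-05/0.2284 = 0.000377; Haaland gives 1/√f = -1.8 log₁₀[3.7e-05+7.35e-05] = 7.122, so f = 0.01972.
ΔP = f(L/D_h)(ρV²/2) = 0.01972·6.75/0.2284·23.9 = 13.93 Pa.

ΔP ≈ 13.9 Pa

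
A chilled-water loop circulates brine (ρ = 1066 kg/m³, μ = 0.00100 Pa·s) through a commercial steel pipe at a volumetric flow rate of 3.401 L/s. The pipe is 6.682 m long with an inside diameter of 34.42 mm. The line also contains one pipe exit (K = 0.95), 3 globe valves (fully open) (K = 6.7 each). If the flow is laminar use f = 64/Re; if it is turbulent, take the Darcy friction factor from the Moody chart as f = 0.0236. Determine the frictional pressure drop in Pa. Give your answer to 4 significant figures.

ΔP ≈ 182500 Pa

Q = 3.401 L/s = 3.401/1000 = 0.003401 m³/s.
Cross-sectional area A = πD²/4 = π(0.03442)²/4 = 0.0009305 m²; mean velocity V = Q/A = 0.003401/0.0009305 = 3.655 m/s.
Reynolds number Re = ρVD/μ = 1066 · 3.655 · 0.03442 / 0.001 = 1.341e+05.
Re > 4000 → turbulent; use the Moody-chart value f = 0.0236.
Total minor-loss coefficient ΣK = 1·0.95 + 3·6.7 = 21.1.
ΔP = [f·L/D + ΣK]·(ρV²/2) = [0.0236·6.682/0.03442 + 21.1]·(1066·3.655²/2) = [4.581 + 21.1]·7121 = 1.825e+05 Pa.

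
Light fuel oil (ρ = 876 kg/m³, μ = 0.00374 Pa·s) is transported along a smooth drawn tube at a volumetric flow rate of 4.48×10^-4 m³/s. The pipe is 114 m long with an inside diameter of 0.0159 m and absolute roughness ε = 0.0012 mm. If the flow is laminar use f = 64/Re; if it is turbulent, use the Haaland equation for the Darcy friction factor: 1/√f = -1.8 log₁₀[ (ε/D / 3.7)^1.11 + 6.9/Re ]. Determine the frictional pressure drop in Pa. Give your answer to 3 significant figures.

ΔP ≈ 519000 Pa

Cross-sectional area A = πD²/4 = π(0.0159)²/4 = 0.0001986 m²; mean velocity V = Q/A = 0.000448/0.0001986 = 2.256 m/s.
Reynolds number Re = ρVD/μ = 876 · 2.256 · 0.0159 / 0.00374 = 8403.
Re > 4000 → turbulent. Relative roughness ε/D = 1.2e-06/0.0159 = 7.55e-05. Haaland: 1/√f = -1.8 log₁₀[(7.55e-05/3.7)^1.11 + 6.9/8403] = -1.8 log₁₀[6.22e-06 + 0.000821] = 5.548, so f = 0.03249.
Darcy-Weisbach: ΔP = f(L/D)(ρV²/2) = 0.03249·(114/0.0159)·(876·2.256²/2) = 0.03249·7170·2230 = 5.194e+05 Pa.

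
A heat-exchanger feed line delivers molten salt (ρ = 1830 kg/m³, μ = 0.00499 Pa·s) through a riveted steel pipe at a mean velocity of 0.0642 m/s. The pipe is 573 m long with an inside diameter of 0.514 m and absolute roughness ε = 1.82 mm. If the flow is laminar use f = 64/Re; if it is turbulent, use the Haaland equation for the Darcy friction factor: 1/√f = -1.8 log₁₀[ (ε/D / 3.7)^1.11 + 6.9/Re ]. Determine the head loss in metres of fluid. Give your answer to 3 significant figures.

Reynolds number Re = ρVD/μ = 1830 · 0.0642 · 0.514 / 0.00499 = 1.21e+04.
Re > 4000 → turbulent. Relative roughness ε/D = 0.00182/0.514 = 0.00354. Haaland: 1/√f = -1.8 log₁₀[(0.00354/3.7)^1.11 + 6.9/1.21e+04] = -1.8 log₁₀[0.000445 + 0.00057] = 5.388, so f = 0.03445.
Darcy-Weisbach: ΔP = f(L/D)(ρV²/2) = 0.03445·(573/0.514)·(1830·0.0642²/2) = 0.03445·1115·3.771 = 144.8 Pa.
Head loss h_f = ΔP/(ρg) = 144.8/(1830·9.81) = 0.00807 m.

h_f ≈ 0.00807 m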